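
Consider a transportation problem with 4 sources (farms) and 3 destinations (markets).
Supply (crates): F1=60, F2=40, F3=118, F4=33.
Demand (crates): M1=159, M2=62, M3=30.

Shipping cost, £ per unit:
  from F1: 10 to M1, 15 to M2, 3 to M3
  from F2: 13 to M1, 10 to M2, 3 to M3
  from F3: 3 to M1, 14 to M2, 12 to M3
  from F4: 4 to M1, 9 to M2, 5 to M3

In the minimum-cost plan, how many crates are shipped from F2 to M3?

Solving gives:
  F1 to M1: 8 × £10 = £80
  F1 to M2: 22 × £15 = £330
  F1 to M3: 30 × £3 = £90
  F2 to M2: 40 × £10 = £400
  F3 to M1: 118 × £3 = £354
  F4 to M1: 33 × £4 = £132
Total cost = £1386.
The route F2→M3 is not used.

0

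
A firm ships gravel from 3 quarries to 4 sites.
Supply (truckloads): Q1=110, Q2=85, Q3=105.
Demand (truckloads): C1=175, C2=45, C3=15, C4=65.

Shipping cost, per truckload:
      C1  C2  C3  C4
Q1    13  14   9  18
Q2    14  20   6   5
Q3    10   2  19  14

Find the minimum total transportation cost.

A cheapest plan:
  Q1–C1: 110 × 13 = 1430
  Q2–C1: 5 × 14 = 70
  Q2–C3: 15 × 6 = 90
  Q2–C4: 65 × 5 = 325
  Q3–C1: 60 × 10 = 600
  Q3–C2: 45 × 2 = 90
Total = 1430 + 70 + 90 + 325 + 600 + 90 = 2605.

2605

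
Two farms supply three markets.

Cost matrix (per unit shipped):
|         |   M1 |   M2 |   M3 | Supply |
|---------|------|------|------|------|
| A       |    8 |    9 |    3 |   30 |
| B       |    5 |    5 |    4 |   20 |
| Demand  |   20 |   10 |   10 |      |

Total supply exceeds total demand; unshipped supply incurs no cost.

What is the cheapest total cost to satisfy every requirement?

A cheapest plan:
  A→M1: 10 × 8 = 80
  A→M3: 10 × 3 = 30
  B→M1: 10 × 5 = 50
  B→M2: 10 × 5 = 50
Total = 80 + 30 + 50 + 50 = 210.

210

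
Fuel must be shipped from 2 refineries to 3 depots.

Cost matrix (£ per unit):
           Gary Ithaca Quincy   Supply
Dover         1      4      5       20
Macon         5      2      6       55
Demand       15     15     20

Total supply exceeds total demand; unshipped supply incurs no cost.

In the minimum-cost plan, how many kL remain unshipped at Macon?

An optimal plan:
  Dover to Gary: 15 × £1 = £15
  Dover to Quincy: 5 × £5 = £25
  Macon to Ithaca: 15 × £2 = £30
  Macon to Quincy: 15 × £6 = £90
Total cost = £160.
Macon ships 30 of its 55, leaving 25.

25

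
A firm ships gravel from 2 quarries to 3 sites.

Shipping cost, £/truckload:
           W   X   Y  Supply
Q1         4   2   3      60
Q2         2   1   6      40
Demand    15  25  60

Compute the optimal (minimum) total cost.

235

A cheapest plan:
  Q1 to Y: 60 × £3 = £180
  Q2 to W: 15 × £2 = £30
  Q2 to X: 25 × £1 = £25
Total = 180 + 30 + 25 = £235.
(Supply check: Q1 ships 60; Q2 ships 40.)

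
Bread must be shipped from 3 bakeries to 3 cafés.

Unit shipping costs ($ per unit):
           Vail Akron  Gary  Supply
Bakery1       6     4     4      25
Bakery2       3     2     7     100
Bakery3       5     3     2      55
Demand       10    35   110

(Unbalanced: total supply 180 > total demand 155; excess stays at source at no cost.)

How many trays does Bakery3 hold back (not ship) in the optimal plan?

Minimum-cost shipments:
  Bakery1 to Gary: 25 × $4 = $100
  Bakery2 to Vail: 10 × $3 = $30
  Bakery2 to Akron: 35 × $2 = $70
  Bakery2 to Gary: 30 × $7 = $210
  Bakery3 to Gary: 55 × $2 = $110
Total cost = $520.
Bakery3 ships 55 of its 55, leaving 0.

0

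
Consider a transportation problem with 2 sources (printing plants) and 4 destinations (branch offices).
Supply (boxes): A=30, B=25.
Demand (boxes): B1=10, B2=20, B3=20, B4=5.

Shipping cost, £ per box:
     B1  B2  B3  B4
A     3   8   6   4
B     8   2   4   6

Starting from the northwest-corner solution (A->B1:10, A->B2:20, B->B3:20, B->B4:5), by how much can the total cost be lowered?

Current plan cost = 10·3 + 20·8 + 20·4 + 5·6 = £300.
Optimal plan:
  A to B1: 10 × £3 = £30
  A to B3: 15 × £6 = £90
  A to B4: 5 × £4 = £20
  B to B2: 20 × £2 = £40
  B to B3: 5 × £4 = £20
Optimal cost = £200.
Saving = 300 − 200 = £100.

100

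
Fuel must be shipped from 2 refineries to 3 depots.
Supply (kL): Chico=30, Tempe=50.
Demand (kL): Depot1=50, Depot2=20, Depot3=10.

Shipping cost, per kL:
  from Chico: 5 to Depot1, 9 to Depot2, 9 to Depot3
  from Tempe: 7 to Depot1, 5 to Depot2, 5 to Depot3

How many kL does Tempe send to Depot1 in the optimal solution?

20

The minimum-cost plan:
  Chico→Depot1: 30 kL
  Tempe→Depot1: 20 kL
  Tempe→Depot2: 20 kL
  Tempe→Depot3: 10 kL
Total cost = 440.
So Tempe→Depot1 carries 20 kL.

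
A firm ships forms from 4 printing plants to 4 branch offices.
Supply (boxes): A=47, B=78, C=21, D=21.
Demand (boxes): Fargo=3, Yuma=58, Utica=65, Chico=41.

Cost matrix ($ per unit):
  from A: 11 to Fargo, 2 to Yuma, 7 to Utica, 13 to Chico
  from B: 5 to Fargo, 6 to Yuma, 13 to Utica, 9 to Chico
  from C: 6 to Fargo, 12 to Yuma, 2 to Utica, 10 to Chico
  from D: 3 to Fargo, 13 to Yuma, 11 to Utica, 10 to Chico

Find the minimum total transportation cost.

A cheapest plan:
  A->Yuma: 21 boxes
  A->Utica: 26 boxes
  B->Yuma: 37 boxes
  B->Chico: 41 boxes
  C->Utica: 21 boxes
  D->Fargo: 3 boxes
  D->Utica: 18 boxes
Total cost = $1064.

1064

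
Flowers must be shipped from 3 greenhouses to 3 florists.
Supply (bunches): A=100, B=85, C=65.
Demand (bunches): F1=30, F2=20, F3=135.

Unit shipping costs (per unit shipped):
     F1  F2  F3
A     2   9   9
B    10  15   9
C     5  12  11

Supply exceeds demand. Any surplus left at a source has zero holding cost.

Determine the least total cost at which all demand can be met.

One minimum-cost allocation:
  A→F1: 30 × 2 = 60
  A→F2: 20 × 9 = 180
  A→F3: 50 × 9 = 450
  B→F3: 85 × 9 = 765
Total = 60 + 180 + 450 + 765 = 1455.
(Supply check: A ships 100; B ships 85; C ships 0.)

1455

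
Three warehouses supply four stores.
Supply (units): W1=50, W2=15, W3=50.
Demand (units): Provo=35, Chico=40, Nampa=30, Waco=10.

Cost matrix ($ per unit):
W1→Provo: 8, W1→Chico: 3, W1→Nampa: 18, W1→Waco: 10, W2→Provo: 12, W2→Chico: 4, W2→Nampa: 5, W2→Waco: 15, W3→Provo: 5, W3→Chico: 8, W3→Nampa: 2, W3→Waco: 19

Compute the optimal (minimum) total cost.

A cheapest plan:
  W1 to Chico: 40 × $3 = $120
  W1 to Waco: 10 × $10 = $100
  W2 to Nampa: 15 × $5 = $75
  W3 to Provo: 35 × $5 = $175
  W3 to Nampa: 15 × $2 = $30
Total = 120 + 100 + 75 + 175 + 30 = $500.

500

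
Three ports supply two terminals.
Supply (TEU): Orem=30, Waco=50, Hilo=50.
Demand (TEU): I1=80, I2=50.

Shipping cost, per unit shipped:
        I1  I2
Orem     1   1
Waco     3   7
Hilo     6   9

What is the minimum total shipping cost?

One minimum-cost allocation:
  Orem to I2: 30 × 1 = 30
  Waco to I1: 50 × 3 = 150
  Hilo to I1: 30 × 6 = 180
  Hilo to I2: 20 × 9 = 180
Total = 30 + 150 + 180 + 180 = 540.
(Supply check: Orem ships 30; Waco ships 50; Hilo ships 50.)

540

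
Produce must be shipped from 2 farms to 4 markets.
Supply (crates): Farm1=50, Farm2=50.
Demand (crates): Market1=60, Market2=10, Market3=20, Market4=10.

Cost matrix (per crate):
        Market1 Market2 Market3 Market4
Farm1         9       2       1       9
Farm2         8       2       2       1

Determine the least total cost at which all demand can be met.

A cheapest plan:
  Farm1 to Market1: 20 crates
  Farm1 to Market2: 10 crates
  Farm1 to Market3: 20 crates
  Farm2 to Market1: 40 crates
  Farm2 to Market4: 10 crates
Total cost = 550.
(Supply check: Farm1 ships 50; Farm2 ships 50.)

550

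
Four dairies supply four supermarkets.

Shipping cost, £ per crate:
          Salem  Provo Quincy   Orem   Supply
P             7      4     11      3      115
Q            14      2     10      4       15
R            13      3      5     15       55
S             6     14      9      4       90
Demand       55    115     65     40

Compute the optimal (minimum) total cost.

1270

A cheapest plan:
  P→Provo: 100 × £4 = £400
  P→Orem: 15 × £3 = £45
  Q→Provo: 15 × £2 = £30
  R→Quincy: 55 × £5 = £275
  S→Salem: 55 × £6 = £330
  S→Quincy: 10 × £9 = £90
  S→Orem: 25 × £4 = £100
Total = 400 + 45 + 30 + 275 + 330 + 90 + 100 = £1270.
(Supply check: P ships 115; Q ships 15; R ships 55; S ships 90.)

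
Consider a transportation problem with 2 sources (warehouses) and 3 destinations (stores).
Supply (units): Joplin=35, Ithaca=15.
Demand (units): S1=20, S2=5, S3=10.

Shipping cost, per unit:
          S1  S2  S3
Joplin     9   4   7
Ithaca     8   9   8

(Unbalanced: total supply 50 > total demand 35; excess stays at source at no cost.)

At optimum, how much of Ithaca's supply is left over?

0

Minimum-cost shipments:
  Joplin–S1: 5 × 9 = 45
  Joplin–S2: 5 × 4 = 20
  Joplin–S3: 10 × 7 = 70
  Ithaca–S1: 15 × 8 = 120
Total cost = 255.
Ithaca ships 15 of its 15, leaving 0.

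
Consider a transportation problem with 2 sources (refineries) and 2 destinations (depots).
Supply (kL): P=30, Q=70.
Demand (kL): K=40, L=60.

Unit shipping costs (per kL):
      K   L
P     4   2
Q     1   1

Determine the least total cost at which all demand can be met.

130

An optimal shipping plan:
  P–L: 30 × 2 = 60
  Q–K: 40 × 1 = 40
  Q–L: 30 × 1 = 30
Total = 60 + 40 + 30 = 130.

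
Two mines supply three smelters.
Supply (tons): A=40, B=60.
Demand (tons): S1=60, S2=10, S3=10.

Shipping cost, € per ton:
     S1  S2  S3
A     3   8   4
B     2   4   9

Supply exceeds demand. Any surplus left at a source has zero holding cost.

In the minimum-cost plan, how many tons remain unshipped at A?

20

Minimum-cost shipments:
  A to S1: 10 tons
  A to S3: 10 tons
  B to S1: 50 tons
  B to S2: 10 tons
Total cost = €210.
A ships 20 of its 40, leaving 20.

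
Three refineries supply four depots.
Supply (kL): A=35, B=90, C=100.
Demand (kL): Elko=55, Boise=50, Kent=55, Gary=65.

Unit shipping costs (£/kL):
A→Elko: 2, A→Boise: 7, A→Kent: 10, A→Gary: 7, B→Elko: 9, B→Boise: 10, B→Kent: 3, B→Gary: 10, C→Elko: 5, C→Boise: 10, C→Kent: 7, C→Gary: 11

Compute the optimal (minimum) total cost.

1485

A cheapest plan:
  A→Boise: 5 × £7 = £35
  A→Gary: 30 × £7 = £210
  B→Kent: 55 × £3 = £165
  B→Gary: 35 × £10 = £350
  C→Elko: 55 × £5 = £275
  C→Boise: 45 × £10 = £450
Total = 35 + 210 + 165 + 350 + 275 + 450 = £1485.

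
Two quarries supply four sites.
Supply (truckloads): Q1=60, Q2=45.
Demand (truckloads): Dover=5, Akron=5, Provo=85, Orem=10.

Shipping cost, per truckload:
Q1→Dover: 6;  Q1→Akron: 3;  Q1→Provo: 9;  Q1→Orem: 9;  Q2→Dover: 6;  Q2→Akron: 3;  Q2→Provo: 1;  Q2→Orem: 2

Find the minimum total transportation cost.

A cheapest plan:
  Q1→Dover: 5 truckloads
  Q1→Akron: 5 truckloads
  Q1→Provo: 40 truckloads
  Q1→Orem: 10 truckloads
  Q2→Provo: 45 truckloads
Total cost = 540.

540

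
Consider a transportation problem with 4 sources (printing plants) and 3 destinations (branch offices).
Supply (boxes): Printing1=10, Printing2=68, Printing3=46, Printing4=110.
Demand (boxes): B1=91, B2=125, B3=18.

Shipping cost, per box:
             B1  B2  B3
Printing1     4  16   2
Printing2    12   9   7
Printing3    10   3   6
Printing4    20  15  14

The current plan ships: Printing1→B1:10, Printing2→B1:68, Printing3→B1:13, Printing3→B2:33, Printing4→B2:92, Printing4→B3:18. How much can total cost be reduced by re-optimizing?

Current plan cost = 10·4 + 68·12 + 13·10 + 33·3 + 92·15 + 18·14 = 2717.
Optimal plan:
  Printing1->B1: 10 boxes
  Printing2->B1: 68 boxes
  Printing3->B2: 46 boxes
  Printing4->B1: 13 boxes
  Printing4->B2: 79 boxes
  Printing4->B3: 18 boxes
Optimal cost = 2691.
Saving = 2717 − 2691 = 26.

26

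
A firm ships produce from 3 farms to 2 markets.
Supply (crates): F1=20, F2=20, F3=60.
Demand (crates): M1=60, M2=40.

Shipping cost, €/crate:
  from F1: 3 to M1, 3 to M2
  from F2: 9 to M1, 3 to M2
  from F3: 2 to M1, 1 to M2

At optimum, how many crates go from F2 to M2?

Solving gives:
  F1→M1: 20 × €3 = €60
  F2→M2: 20 × €3 = €60
  F3→M1: 40 × €2 = €80
  F3→M2: 20 × €1 = €20
Total cost = €220.
So F2→M2 carries 20 crates.

20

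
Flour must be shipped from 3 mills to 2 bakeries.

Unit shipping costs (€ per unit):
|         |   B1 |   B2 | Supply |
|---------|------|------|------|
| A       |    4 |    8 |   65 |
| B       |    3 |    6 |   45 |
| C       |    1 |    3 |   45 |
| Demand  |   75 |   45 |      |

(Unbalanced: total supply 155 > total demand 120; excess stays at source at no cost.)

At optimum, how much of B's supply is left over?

An optimal plan:
  A->B1: 30 × €4 = €120
  B->B1: 45 × €3 = €135
  C->B2: 45 × €3 = €135
Total cost = €390.
B ships 45 of its 45, leaving 0.

0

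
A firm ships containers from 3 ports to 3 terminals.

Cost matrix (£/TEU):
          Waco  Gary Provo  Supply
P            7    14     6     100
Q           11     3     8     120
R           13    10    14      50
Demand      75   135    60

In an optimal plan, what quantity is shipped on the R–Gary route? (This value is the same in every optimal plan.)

Solving gives:
  P->Waco: 40 × £7 = £280
  P->Provo: 60 × £6 = £360
  Q->Gary: 120 × £3 = £360
  R->Waco: 35 × £13 = £455
  R->Gary: 15 × £10 = £150
Total cost = £1605.
So R→Gary carries 15 TEU.

15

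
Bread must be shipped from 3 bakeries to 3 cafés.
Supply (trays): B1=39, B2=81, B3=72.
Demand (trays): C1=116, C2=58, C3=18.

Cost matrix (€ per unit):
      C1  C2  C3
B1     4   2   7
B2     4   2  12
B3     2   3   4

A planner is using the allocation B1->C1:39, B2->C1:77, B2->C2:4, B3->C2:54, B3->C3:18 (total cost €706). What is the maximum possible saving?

Current plan cost = 39·4 + 77·4 + 4·2 + 54·3 + 18·4 = €706.
Optimal plan:
  B1→C2: 39 × €2 = €78
  B2→C1: 62 × €4 = €248
  B2→C2: 19 × €2 = €38
  B3→C1: 54 × €2 = €108
  B3→C3: 18 × €4 = €72
Optimal cost = €544.
Saving = 706 − 544 = €162.

162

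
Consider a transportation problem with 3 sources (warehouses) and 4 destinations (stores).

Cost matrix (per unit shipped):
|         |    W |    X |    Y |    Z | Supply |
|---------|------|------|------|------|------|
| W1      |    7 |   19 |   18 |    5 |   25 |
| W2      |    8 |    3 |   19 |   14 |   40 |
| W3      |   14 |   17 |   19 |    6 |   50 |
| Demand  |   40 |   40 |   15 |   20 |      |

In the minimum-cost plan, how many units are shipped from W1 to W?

Solving gives:
  W1–W: 25 × 7 = 175
  W2–X: 40 × 3 = 120
  W3–W: 15 × 14 = 210
  W3–Y: 15 × 19 = 285
  W3–Z: 20 × 6 = 120
Total cost = 910.
So W1→W carries 25 units.

25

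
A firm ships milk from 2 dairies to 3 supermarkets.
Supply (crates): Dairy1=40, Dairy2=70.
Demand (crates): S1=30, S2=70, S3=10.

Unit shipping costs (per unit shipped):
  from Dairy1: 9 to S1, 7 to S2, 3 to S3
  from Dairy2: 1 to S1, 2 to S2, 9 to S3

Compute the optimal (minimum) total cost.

350

One minimum-cost allocation:
  Dairy1–S2: 30 crates
  Dairy1–S3: 10 crates
  Dairy2–S1: 30 crates
  Dairy2–S2: 40 crates
Total cost = 350.
(Supply check: Dairy1 ships 40; Dairy2 ships 70.)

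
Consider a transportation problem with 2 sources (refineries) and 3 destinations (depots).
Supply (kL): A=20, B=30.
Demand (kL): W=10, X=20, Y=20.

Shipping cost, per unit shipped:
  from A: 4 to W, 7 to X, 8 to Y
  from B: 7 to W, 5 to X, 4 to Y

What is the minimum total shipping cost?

240

A cheapest plan:
  A–W: 10 × 4 = 40
  A–X: 10 × 7 = 70
  B–X: 10 × 5 = 50
  B–Y: 20 × 4 = 80
Total = 40 + 70 + 50 + 80 = 240.
(Supply check: A ships 20; B ships 30.)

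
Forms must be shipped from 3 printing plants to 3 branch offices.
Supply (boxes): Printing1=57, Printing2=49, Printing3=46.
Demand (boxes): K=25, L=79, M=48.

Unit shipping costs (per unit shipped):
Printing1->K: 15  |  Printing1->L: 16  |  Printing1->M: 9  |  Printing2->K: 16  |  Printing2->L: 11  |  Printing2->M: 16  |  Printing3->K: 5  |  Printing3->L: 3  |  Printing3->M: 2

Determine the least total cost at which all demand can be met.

1276

Optimal allocation:
  Printing1→K: 9 × 15 = 135
  Printing1→M: 48 × 9 = 432
  Printing2→L: 49 × 11 = 539
  Printing3→K: 16 × 5 = 80
  Printing3→L: 30 × 3 = 90
Total = 135 + 432 + 539 + 80 + 90 = 1276.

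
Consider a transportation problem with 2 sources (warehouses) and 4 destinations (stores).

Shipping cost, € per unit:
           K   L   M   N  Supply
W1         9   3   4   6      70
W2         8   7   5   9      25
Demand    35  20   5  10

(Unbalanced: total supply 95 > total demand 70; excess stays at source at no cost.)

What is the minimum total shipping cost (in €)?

Optimal allocation:
  W1–K: 10 × €9 = €90
  W1–L: 20 × €3 = €60
  W1–M: 5 × €4 = €20
  W1–N: 10 × €6 = €60
  W2–K: 25 × €8 = €200
Total = 90 + 60 + 20 + 60 + 200 = €430.

430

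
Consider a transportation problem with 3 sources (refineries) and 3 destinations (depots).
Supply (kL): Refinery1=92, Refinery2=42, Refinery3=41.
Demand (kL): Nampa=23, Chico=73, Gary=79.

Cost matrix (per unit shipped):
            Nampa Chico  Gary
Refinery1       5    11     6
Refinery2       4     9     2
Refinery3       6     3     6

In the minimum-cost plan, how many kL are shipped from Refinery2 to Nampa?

Solving gives:
  Refinery1→Nampa: 23 × 5 = 115
  Refinery1→Chico: 32 × 11 = 352
  Refinery1→Gary: 37 × 6 = 222
  Refinery2→Gary: 42 × 2 = 84
  Refinery3→Chico: 41 × 3 = 123
Total cost = 896.
The route Refinery2→Nampa is not used.

0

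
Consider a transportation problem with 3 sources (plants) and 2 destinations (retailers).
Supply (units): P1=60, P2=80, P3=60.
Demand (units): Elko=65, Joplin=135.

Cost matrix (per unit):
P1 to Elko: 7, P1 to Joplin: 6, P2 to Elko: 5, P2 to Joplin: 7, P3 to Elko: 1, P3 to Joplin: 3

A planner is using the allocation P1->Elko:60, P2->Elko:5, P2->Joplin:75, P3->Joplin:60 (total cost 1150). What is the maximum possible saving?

Current plan cost = 60·7 + 5·5 + 75·7 + 60·3 = 1150.
Optimal plan:
  P1–Joplin: 60 × 6 = 360
  P2–Elko: 65 × 5 = 325
  P2–Joplin: 15 × 7 = 105
  P3–Joplin: 60 × 3 = 180
Optimal cost = 970.
Saving = 1150 − 970 = 180.

180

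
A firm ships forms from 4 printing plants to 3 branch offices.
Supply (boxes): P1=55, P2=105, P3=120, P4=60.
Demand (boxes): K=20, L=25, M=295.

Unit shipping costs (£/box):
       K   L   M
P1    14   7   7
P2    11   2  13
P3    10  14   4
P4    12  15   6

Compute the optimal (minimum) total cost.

Optimal allocation:
  P1–M: 55 × £7 = £385
  P2–K: 20 × £11 = £220
  P2–L: 25 × £2 = £50
  P2–M: 60 × £13 = £780
  P3–M: 120 × £4 = £480
  P4–M: 60 × £6 = £360
Total = 385 + 220 + 50 + 780 + 480 + 360 = £2275.
(Supply check: P1 ships 55; P2 ships 105; P3 ships 120; P4 ships 60.)

2275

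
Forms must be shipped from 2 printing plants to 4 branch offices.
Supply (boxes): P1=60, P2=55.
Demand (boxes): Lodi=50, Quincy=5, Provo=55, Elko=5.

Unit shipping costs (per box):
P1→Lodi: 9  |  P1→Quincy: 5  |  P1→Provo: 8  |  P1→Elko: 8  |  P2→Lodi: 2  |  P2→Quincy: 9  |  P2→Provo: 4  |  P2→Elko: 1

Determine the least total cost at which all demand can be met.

570

A cheapest plan:
  P1->Quincy: 5 × 5 = 25
  P1->Provo: 55 × 8 = 440
  P2->Lodi: 50 × 2 = 100
  P2->Elko: 5 × 1 = 5
Total = 25 + 440 + 100 + 5 = 570.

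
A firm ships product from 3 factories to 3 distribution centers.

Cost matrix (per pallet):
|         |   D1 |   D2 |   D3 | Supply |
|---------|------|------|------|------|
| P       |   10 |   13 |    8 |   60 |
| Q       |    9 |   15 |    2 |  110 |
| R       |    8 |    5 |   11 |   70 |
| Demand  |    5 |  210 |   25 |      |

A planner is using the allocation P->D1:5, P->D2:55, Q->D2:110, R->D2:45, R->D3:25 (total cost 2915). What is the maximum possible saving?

Current plan cost = 5·10 + 55·13 + 110·15 + 45·5 + 25·11 = 2915.
Optimal plan:
  P to D2: 60 pallets
  Q to D1: 5 pallets
  Q to D2: 80 pallets
  Q to D3: 25 pallets
  R to D2: 70 pallets
Optimal cost = 2425.
Saving = 2915 − 2425 = 490.

490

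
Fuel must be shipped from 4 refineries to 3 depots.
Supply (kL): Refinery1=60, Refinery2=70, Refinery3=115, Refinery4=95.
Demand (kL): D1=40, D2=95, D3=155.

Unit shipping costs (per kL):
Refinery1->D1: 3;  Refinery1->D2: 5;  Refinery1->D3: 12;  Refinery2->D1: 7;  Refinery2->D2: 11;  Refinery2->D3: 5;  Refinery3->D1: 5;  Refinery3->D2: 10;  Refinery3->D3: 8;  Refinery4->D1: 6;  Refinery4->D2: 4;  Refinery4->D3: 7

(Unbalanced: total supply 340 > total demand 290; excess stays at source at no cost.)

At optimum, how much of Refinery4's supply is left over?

0

An optimal plan:
  Refinery1 to D1: 40 × 3 = 120
  Refinery2 to D3: 70 × 5 = 350
  Refinery3 to D3: 85 × 8 = 680
  Refinery4 to D2: 95 × 4 = 380
Total cost = 1530.
Refinery4 ships 95 of its 95, leaving 0.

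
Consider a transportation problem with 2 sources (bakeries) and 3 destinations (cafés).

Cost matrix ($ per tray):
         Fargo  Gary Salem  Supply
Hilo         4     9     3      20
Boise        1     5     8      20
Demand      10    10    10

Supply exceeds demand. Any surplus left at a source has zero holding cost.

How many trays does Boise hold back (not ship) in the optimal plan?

Minimum-cost shipments:
  Hilo->Salem: 10 × $3 = $30
  Boise->Fargo: 10 × $1 = $10
  Boise->Gary: 10 × $5 = $50
Total cost = $90.
Boise ships 20 of its 20, leaving 0.

0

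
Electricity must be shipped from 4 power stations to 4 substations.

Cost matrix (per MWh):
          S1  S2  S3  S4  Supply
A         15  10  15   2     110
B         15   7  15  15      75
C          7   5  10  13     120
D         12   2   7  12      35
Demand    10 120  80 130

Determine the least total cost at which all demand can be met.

1995

One minimum-cost allocation:
  A->S4: 110 × 2 = 220
  B->S2: 55 × 7 = 385
  B->S4: 20 × 15 = 300
  C->S1: 10 × 7 = 70
  C->S2: 30 × 5 = 150
  C->S3: 80 × 10 = 800
  D->S2: 35 × 2 = 70
Total = 220 + 385 + 300 + 70 + 150 + 800 + 70 = 1995.
(Supply check: A ships 110; B ships 75; C ships 120; D ships 35.)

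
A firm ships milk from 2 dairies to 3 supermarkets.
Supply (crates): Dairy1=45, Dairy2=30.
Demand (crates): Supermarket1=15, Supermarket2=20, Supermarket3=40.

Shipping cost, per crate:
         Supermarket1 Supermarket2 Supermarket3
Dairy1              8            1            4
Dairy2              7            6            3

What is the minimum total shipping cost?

A cheapest plan:
  Dairy1→Supermarket1: 15 crates
  Dairy1→Supermarket2: 20 crates
  Dairy1→Supermarket3: 10 crates
  Dairy2→Supermarket3: 30 crates
Total cost = 270.

270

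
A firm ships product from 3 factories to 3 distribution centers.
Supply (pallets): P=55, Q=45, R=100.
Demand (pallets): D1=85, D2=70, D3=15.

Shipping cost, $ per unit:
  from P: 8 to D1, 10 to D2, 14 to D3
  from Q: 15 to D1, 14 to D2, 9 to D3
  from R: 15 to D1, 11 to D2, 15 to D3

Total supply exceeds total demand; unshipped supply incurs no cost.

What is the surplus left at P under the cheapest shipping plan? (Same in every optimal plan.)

An optimal plan:
  P→D1: 55 × $8 = $440
  Q→D1: 30 × $15 = $450
  Q→D3: 15 × $9 = $135
  R→D2: 70 × $11 = $770
Total cost = $1795.
P ships 55 of its 55, leaving 0.

0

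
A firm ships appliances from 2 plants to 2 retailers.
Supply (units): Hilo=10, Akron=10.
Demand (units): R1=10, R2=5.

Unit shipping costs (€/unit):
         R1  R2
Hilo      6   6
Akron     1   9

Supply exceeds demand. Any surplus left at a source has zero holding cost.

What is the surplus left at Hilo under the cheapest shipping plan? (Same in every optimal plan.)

An optimal plan:
  Hilo–R2: 5 × €6 = €30
  Akron–R1: 10 × €1 = €10
Total cost = €40.
Hilo ships 5 of its 10, leaving 5.

5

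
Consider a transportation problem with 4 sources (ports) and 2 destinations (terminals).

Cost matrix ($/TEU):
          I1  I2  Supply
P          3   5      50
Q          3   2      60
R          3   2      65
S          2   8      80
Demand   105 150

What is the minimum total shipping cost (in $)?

An optimal shipping plan:
  P–I1: 25 × $3 = $75
  P–I2: 25 × $5 = $125
  Q–I2: 60 × $2 = $120
  R–I2: 65 × $2 = $130
  S–I1: 80 × $2 = $160
Total = 75 + 125 + 120 + 130 + 160 = $610.

610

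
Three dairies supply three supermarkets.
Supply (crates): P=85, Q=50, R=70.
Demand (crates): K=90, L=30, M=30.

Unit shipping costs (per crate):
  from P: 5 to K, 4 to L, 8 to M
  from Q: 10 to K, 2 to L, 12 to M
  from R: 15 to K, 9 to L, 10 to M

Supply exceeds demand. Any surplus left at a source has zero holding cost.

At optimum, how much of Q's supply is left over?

15

An optimal plan:
  P→K: 85 × 5 = 425
  Q→K: 5 × 10 = 50
  Q→L: 30 × 2 = 60
  R→M: 30 × 10 = 300
Total cost = 835.
Q ships 35 of its 50, leaving 15.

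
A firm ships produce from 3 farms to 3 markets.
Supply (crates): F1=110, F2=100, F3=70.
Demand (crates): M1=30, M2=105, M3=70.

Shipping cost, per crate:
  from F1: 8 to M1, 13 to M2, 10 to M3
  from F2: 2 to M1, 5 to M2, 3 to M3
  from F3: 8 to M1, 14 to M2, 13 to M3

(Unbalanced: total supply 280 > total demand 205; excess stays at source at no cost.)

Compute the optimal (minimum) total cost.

1505

Optimal allocation:
  F1–M2: 5 × 13 = 65
  F1–M3: 70 × 10 = 700
  F2–M2: 100 × 5 = 500
  F3–M1: 30 × 8 = 240
Total = 65 + 700 + 500 + 240 = 1505.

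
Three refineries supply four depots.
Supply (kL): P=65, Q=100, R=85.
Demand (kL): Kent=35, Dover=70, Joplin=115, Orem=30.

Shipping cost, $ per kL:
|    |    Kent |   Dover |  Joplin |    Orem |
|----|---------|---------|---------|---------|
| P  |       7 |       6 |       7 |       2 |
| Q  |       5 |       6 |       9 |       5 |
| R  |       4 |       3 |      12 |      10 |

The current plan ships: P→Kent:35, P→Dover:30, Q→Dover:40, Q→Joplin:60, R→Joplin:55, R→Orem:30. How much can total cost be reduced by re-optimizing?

Current plan cost = 35·7 + 30·6 + 40·6 + 60·9 + 55·12 + 30·10 = $2165.
Optimal plan:
  P→Joplin: 35 kL
  P→Orem: 30 kL
  Q→Kent: 20 kL
  Q→Joplin: 80 kL
  R→Kent: 15 kL
  R→Dover: 70 kL
Optimal cost = $1395.
Saving = 2165 − 1395 = $770.

770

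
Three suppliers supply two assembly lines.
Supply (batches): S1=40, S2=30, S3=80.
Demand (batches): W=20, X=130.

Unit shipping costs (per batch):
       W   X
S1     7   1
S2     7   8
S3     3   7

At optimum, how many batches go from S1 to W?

0

The minimum-cost plan:
  S1→X: 40 × 1 = 40
  S2→X: 30 × 8 = 240
  S3→W: 20 × 3 = 60
  S3→X: 60 × 7 = 420
Total cost = 760.
The route S1→W is not used.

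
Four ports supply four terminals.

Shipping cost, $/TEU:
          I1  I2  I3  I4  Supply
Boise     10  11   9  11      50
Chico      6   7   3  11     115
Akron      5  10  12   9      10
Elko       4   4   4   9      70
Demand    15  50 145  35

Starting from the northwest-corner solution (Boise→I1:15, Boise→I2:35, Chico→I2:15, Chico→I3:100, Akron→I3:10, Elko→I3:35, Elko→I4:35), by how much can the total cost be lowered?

320

Current plan cost = 15·10 + 35·11 + 15·7 + 100·3 + 10·12 + 35·4 + 35·9 = $1515.
Optimal plan:
  Boise→I3: 15 × $9 = $135
  Boise→I4: 35 × $11 = $385
  Chico→I3: 115 × $3 = $345
  Akron→I1: 10 × $5 = $50
  Elko→I1: 5 × $4 = $20
  Elko→I2: 50 × $4 = $200
  Elko→I3: 15 × $4 = $60
Optimal cost = $1195.
Saving = 1515 − 1195 = $320.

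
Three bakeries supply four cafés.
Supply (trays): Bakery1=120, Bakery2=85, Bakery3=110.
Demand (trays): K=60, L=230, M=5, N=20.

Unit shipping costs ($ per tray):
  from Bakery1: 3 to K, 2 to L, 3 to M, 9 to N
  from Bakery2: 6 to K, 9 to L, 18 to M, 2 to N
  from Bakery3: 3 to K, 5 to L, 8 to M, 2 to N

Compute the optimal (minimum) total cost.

One minimum-cost allocation:
  Bakery1→L: 115 × $2 = $230
  Bakery1→M: 5 × $3 = $15
  Bakery2→K: 60 × $6 = $360
  Bakery2→L: 5 × $9 = $45
  Bakery2→N: 20 × $2 = $40
  Bakery3→L: 110 × $5 = $550
Total = 230 + 15 + 360 + 45 + 40 + 550 = $1240.

1240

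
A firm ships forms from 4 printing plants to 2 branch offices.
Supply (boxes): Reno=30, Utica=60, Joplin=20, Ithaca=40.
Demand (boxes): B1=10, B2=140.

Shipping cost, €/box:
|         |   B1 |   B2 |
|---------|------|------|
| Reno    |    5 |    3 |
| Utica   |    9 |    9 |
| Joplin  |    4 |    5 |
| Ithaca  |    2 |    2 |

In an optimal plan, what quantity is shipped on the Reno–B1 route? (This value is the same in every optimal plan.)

0

The minimum-cost plan:
  Reno→B2: 30 × €3 = €90
  Utica→B2: 60 × €9 = €540
  Joplin→B1: 10 × €4 = €40
  Joplin→B2: 10 × €5 = €50
  Ithaca→B2: 40 × €2 = €80
Total cost = €800.
The route Reno→B1 is not used.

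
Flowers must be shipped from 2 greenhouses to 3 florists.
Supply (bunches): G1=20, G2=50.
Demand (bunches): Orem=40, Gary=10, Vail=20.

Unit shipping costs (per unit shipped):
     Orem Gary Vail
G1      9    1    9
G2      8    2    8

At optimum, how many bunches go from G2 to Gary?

0

Solving gives:
  G1–Orem: 10 × 9 = 90
  G1–Gary: 10 × 1 = 10
  G2–Orem: 30 × 8 = 240
  G2–Vail: 20 × 8 = 160
Total cost = 500.
The route G2→Gary is not used.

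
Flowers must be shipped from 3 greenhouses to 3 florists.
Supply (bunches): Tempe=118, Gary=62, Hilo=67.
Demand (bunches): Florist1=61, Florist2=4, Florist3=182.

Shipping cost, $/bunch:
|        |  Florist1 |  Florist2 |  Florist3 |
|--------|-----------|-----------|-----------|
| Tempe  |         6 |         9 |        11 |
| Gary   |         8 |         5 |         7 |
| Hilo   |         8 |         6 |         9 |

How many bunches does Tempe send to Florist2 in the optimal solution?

Optimal shipments:
  Tempe–Florist1: 61 × $6 = $366
  Tempe–Florist3: 57 × $11 = $627
  Gary–Florist3: 62 × $7 = $434
  Hilo–Florist2: 4 × $6 = $24
  Hilo–Florist3: 63 × $9 = $567
Total cost = $2018.
The route Tempe→Florist2 is not used.

0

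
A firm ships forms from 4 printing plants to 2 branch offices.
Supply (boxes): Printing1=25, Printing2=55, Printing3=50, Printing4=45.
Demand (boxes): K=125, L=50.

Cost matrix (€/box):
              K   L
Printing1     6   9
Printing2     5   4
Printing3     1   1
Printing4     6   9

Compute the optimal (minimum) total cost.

695

An optimal shipping plan:
  Printing1 to K: 25 × €6 = €150
  Printing2 to K: 5 × €5 = €25
  Printing2 to L: 50 × €4 = €200
  Printing3 to K: 50 × €1 = €50
  Printing4 to K: 45 × €6 = €270
Total = 150 + 25 + 200 + 50 + 270 = €695.
(Supply check: Printing1 ships 25; Printing2 ships 55; Printing3 ships 50; Printing4 ships 45.)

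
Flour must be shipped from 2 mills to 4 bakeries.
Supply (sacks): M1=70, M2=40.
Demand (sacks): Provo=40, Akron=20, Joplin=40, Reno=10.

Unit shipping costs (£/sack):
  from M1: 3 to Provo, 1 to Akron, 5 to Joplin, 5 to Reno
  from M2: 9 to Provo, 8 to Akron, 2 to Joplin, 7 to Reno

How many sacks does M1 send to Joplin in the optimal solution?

The minimum-cost plan:
  M1→Provo: 40 × £3 = £120
  M1→Akron: 20 × £1 = £20
  M1→Reno: 10 × £5 = £50
  M2→Joplin: 40 × £2 = £80
Total cost = £270.
The route M1→Joplin is not used.

0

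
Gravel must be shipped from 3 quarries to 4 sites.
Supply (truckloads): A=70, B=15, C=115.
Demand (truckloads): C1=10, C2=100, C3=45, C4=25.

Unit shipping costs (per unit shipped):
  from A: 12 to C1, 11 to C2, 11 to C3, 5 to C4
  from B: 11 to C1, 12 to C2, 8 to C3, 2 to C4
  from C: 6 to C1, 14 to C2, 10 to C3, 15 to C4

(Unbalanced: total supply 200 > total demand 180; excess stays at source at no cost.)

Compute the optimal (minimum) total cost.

1810

Optimal allocation:
  A–C2: 60 × 11 = 660
  A–C4: 10 × 5 = 50
  B–C4: 15 × 2 = 30
  C–C1: 10 × 6 = 60
  C–C2: 40 × 14 = 560
  C–C3: 45 × 10 = 450
Total = 660 + 50 + 30 + 60 + 560 + 450 = 1810.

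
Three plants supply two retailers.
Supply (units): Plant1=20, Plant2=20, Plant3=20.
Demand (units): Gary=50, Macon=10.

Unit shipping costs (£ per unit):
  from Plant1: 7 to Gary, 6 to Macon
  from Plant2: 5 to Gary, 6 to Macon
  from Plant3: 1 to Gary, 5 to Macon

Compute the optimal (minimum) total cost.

A cheapest plan:
  Plant1->Gary: 10 × £7 = £70
  Plant1->Macon: 10 × £6 = £60
  Plant2->Gary: 20 × £5 = £100
  Plant3->Gary: 20 × £1 = £20
Total = 70 + 60 + 100 + 20 = £250.

250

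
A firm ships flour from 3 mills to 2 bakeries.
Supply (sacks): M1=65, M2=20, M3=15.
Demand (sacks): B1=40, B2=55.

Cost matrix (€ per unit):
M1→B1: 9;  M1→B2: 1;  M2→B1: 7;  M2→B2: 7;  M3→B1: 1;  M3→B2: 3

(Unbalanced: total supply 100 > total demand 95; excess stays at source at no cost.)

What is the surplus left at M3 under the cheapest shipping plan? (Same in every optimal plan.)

An optimal plan:
  M1→B1: 5 × €9 = €45
  M1→B2: 55 × €1 = €55
  M2→B1: 20 × €7 = €140
  M3→B1: 15 × €1 = €15
Total cost = €255.
M3 ships 15 of its 15, leaving 0.

0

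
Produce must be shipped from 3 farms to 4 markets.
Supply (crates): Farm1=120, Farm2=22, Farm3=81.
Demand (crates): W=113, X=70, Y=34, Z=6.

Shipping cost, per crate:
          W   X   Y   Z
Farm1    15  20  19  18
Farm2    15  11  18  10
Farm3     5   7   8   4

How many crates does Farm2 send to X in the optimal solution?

Solving gives:
  Farm1->W: 113 × 15 = 1695
  Farm1->Y: 7 × 19 = 133
  Farm2->X: 22 × 11 = 242
  Farm3->X: 48 × 7 = 336
  Farm3->Y: 27 × 8 = 216
  Farm3->Z: 6 × 4 = 24
Total cost = 2646.
So Farm2→X carries 22 crates.

22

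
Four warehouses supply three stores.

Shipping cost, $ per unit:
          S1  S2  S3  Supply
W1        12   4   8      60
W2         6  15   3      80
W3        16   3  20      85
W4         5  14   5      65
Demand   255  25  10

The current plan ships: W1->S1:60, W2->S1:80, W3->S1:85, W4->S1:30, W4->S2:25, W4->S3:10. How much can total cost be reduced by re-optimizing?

Current plan cost = 60·12 + 80·6 + 85·16 + 30·5 + 25·14 + 10·5 = $3110.
Optimal plan:
  W1 to S1: 50 × $12 = $600
  W1 to S3: 10 × $8 = $80
  W2 to S1: 80 × $6 = $480
  W3 to S1: 60 × $16 = $960
  W3 to S2: 25 × $3 = $75
  W4 to S1: 65 × $5 = $325
Optimal cost = $2520.
Saving = 3110 − 2520 = $590.

590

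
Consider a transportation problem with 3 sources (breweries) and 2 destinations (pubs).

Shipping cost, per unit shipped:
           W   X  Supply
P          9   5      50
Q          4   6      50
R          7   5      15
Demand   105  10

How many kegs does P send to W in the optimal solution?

Solving gives:
  P→W: 40 × 9 = 360
  P→X: 10 × 5 = 50
  Q→W: 50 × 4 = 200
  R→W: 15 × 7 = 105
Total cost = 715.
So P→W carries 40 kegs.

40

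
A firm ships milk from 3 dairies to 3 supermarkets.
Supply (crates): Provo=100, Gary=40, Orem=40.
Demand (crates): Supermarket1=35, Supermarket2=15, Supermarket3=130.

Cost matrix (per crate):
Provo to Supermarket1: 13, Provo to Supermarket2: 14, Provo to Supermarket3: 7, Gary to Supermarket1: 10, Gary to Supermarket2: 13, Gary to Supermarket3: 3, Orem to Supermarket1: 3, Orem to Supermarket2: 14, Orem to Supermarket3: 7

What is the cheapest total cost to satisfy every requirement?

Optimal allocation:
  Provo–Supermarket2: 15 × 14 = 210
  Provo–Supermarket3: 85 × 7 = 595
  Gary–Supermarket3: 40 × 3 = 120
  Orem–Supermarket1: 35 × 3 = 105
  Orem–Supermarket3: 5 × 7 = 35
Total = 210 + 595 + 120 + 105 + 35 = 1065.
(Supply check: Provo ships 100; Gary ships 40; Orem ships 40.)

1065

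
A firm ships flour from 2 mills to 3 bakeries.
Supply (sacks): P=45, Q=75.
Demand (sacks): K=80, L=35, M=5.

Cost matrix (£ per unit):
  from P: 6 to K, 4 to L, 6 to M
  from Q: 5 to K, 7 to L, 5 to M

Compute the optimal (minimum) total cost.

575

A cheapest plan:
  P→K: 5 × £6 = £30
  P→L: 35 × £4 = £140
  P→M: 5 × £6 = £30
  Q→K: 75 × £5 = £375
Total = 30 + 140 + 30 + 375 = £575.
(Supply check: P ships 45; Q ships 75.)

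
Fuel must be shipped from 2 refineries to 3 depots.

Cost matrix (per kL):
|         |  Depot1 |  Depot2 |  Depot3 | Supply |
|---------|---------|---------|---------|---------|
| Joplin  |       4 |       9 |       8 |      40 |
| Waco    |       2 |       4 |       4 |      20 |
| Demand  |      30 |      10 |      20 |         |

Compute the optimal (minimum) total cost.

280

Optimal allocation:
  Joplin–Depot1: 30 × 4 = 120
  Joplin–Depot3: 10 × 8 = 80
  Waco–Depot2: 10 × 4 = 40
  Waco–Depot3: 10 × 4 = 40
Total = 120 + 80 + 40 + 40 = 280.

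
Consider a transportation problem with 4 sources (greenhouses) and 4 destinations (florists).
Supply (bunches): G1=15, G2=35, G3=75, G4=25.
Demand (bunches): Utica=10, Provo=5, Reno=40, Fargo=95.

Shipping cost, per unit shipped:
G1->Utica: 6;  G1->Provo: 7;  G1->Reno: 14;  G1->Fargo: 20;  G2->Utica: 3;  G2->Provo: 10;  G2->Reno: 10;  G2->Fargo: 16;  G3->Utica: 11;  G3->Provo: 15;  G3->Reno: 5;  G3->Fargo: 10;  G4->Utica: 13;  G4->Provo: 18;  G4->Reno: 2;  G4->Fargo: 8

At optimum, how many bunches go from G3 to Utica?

0

Solving gives:
  G1->Utica: 10 × 6 = 60
  G1->Provo: 5 × 7 = 35
  G2->Reno: 15 × 10 = 150
  G2->Fargo: 20 × 16 = 320
  G3->Fargo: 75 × 10 = 750
  G4->Reno: 25 × 2 = 50
Total cost = 1365.
The route G3→Utica is not used.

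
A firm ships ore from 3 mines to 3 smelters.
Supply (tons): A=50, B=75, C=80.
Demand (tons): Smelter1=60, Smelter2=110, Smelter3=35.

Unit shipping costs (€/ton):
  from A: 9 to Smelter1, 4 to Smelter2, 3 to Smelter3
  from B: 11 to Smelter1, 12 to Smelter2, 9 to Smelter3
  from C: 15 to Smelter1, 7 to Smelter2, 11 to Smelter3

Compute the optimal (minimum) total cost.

One minimum-cost allocation:
  A→Smelter2: 30 × €4 = €120
  A→Smelter3: 20 × €3 = €60
  B→Smelter1: 60 × €11 = €660
  B→Smelter3: 15 × €9 = €135
  C→Smelter2: 80 × €7 = €560
Total = 120 + 60 + 660 + 135 + 560 = €1535.

1535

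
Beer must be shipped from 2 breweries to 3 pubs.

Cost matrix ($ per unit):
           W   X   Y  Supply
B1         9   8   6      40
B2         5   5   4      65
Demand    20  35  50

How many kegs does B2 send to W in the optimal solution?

Optimal shipments:
  B1 to Y: 40 × $6 = $240
  B2 to W: 20 × $5 = $100
  B2 to X: 35 × $5 = $175
  B2 to Y: 10 × $4 = $40
Total cost = $555.
So B2→W carries 20 kegs.

20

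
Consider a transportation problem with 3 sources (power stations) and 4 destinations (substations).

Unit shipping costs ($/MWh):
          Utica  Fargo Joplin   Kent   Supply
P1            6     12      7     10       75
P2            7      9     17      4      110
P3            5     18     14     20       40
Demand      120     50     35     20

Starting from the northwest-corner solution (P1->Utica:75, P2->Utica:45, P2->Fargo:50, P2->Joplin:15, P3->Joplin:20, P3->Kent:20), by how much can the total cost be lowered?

655

Current plan cost = 75·6 + 45·7 + 50·9 + 15·17 + 20·14 + 20·20 = $2150.
Optimal plan:
  P1→Utica: 40 × $6 = $240
  P1→Joplin: 35 × $7 = $245
  P2→Utica: 40 × $7 = $280
  P2→Fargo: 50 × $9 = $450
  P2→Kent: 20 × $4 = $80
  P3→Utica: 40 × $5 = $200
Optimal cost = $1495.
Saving = 2150 − 1495 = $655.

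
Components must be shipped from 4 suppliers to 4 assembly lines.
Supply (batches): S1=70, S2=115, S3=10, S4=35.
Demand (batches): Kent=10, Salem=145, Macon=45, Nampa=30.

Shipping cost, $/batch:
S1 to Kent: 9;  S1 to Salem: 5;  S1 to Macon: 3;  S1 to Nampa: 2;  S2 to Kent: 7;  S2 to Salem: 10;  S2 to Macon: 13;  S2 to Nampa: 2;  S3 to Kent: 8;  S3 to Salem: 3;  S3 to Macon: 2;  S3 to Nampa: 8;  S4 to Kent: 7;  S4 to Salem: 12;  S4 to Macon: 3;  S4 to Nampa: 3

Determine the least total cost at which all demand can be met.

1345

One minimum-cost allocation:
  S1–Salem: 60 × $5 = $300
  S1–Macon: 10 × $3 = $30
  S2–Kent: 10 × $7 = $70
  S2–Salem: 75 × $10 = $750
  S2–Nampa: 30 × $2 = $60
  S3–Salem: 10 × $3 = $30
  S4–Macon: 35 × $3 = $105
Total = 300 + 30 + 70 + 750 + 60 + 30 + 105 = $1345.
(Supply check: S1 ships 70; S2 ships 115; S3 ships 10; S4 ships 35.)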